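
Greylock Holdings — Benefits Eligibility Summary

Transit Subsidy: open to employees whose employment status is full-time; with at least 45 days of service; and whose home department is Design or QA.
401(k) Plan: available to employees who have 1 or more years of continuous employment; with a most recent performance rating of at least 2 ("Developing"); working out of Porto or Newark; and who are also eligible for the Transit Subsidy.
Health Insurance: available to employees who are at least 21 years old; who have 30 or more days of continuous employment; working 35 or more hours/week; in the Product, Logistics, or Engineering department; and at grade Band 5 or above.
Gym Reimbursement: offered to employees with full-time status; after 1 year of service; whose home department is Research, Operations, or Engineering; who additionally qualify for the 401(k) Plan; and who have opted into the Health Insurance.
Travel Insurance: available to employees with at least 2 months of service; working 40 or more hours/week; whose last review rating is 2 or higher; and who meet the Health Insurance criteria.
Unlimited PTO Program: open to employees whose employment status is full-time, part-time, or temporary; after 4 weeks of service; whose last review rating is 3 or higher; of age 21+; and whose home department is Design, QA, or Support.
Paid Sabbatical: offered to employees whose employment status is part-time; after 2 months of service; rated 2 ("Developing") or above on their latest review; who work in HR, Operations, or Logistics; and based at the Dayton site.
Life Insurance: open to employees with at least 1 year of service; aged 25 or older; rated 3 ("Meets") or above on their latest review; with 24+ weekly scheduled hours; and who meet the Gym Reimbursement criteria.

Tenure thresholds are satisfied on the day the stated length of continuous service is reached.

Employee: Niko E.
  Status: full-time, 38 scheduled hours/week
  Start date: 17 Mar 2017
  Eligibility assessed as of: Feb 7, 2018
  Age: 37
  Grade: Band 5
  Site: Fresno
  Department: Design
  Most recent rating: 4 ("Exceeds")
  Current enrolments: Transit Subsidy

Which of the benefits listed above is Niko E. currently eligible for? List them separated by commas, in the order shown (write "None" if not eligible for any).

Transit Subsidy, Unlimited PTO Program

Service from 17 Mar 2017 to Feb 7, 2018: 327 days.
Transit Subsidy — status full-time ✓; service 327 days ≥ 45 days ✓; dept Design ✓ → eligible.
401(k) Plan — service 327 days < 1 year (≈365 days) ✗ → not eligible.
Health Insurance — age 37 ≥ 21 ✓; service 327 days ≥ 30 days ✓; 38 hrs/wk ≥ 35 ✓; dept Design ✗ → not eligible.
Gym Reimbursement — status full-time ✓; service 327 days < 1 year (≈365 days) ✗ → not eligible.
Travel Insurance — service 327 days ≥ 2 months (≈60 days) ✓; 38 hrs/wk < 40 ✗ → not eligible.
Unlimited PTO Program — status full-time ✓; service 327 days ≥ 4 weeks (≈28 days) ✓; rating 4 ≥ 3 ✓; age 37 ≥ 21 ✓; dept Design ✓ → eligible.
Paid Sabbatical — status full-time ✗ (requires part-time) → not eligible.
Life Insurance — service 327 days < 1 year (≈365 days) ✗ → not eligible.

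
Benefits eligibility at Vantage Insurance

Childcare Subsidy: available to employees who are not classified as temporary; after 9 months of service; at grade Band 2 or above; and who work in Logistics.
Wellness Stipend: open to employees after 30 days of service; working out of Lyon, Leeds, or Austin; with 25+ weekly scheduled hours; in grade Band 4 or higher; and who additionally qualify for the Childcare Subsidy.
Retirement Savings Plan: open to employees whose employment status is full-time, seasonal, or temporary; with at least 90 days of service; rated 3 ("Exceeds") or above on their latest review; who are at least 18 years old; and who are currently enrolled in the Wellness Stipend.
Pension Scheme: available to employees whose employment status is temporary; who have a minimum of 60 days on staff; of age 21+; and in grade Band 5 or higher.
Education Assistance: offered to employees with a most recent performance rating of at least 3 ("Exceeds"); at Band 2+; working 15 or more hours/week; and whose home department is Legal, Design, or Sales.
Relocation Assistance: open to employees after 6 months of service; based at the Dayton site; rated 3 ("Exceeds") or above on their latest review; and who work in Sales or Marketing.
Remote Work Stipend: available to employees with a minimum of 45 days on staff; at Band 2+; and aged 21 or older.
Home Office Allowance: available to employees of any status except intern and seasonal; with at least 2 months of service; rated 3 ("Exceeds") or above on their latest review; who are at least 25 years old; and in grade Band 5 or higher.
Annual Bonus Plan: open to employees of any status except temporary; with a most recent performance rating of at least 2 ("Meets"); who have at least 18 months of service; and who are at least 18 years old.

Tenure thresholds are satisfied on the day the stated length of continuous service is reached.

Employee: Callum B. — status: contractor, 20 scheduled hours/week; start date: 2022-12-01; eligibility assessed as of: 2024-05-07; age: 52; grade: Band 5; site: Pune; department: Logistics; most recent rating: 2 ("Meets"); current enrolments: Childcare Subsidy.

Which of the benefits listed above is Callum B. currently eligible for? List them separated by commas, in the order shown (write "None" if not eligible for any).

Service from 2022-12-01 to 2024-05-07: 523 days.
Childcare Subsidy — status contractor ✓ (not excluded); service 523 days ≥ 9 months (≈270 days) ✓; grade Band 5 ≥ Band 2 ✓; dept Logistics ✓ → eligible.
Wellness Stipend — service 523 days ≥ 30 days ✓; site Pune ✗ (not Lyon, Leeds, or Austin) → not eligible.
Retirement Savings Plan — status contractor ✗ (requires full-time, seasonal, or temporary) → not eligible.
Pension Scheme — status contractor ✗ (requires temporary) → not eligible.
Education Assistance — rating 2 < 3 ✗ → not eligible.
Relocation Assistance — service 523 days ≥ 6 months (≈180 days) ✓; site Pune ✗ (not Dayton) → not eligible.
Remote Work Stipend — service 523 days ≥ 45 days ✓; grade Band 5 ≥ Band 2 ✓; age 52 ≥ 21 ✓ → eligible.
Home Office Allowance — status contractor ✓ (not excluded); service 523 days ≥ 2 months (≈60 days) ✓; rating 2 < 3 ✗ → not eligible.
Annual Bonus Plan — status contractor ✓ (not excluded); rating 2 ≥ 2 ✓; service 523 days < 18 months (≈540 days) ✗ → not eligible.

Childcare Subsidy, Remote Work Stipend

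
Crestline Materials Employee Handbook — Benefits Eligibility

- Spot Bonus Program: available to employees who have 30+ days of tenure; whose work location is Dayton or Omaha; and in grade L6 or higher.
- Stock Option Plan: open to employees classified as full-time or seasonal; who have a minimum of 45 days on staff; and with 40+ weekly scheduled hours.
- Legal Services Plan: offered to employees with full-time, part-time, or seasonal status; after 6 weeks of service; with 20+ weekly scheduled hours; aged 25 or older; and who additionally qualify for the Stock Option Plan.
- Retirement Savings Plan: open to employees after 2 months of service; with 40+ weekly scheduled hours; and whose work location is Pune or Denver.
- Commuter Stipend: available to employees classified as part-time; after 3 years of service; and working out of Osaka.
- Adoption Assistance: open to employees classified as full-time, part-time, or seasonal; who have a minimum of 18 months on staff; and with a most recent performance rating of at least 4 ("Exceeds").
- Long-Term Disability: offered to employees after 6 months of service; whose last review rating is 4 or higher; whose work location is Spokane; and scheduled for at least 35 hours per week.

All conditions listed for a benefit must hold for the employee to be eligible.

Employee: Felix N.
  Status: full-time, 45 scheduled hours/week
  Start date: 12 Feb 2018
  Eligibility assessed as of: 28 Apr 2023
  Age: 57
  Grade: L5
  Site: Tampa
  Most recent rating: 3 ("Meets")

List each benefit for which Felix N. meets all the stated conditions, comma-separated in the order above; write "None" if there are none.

Stock Option Plan, Legal Services Plan

Service from 12 Feb 2018 to 28 Apr 2023: 1901 days.
Spot Bonus Program — service 1901 days ≥ 30 days ✓; site Tampa ✗ (not Dayton or Omaha) → not eligible.
Stock Option Plan — status full-time ✓; service 1901 days ≥ 45 days ✓; 45 hrs/wk ≥ 40 ✓ → eligible.
Legal Services Plan — status full-time ✓; service 1901 days ≥ 6 weeks (≈42 days) ✓; 45 hrs/wk ≥ 20 ✓; age 57 ≥ 25 ✓; eligible for Stock Option Plan ✓ → eligible.
Retirement Savings Plan — service 1901 days ≥ 2 months (≈60 days) ✓; 45 hrs/wk ≥ 40 ✓; site Tampa ✗ (not Pune or Denver) → not eligible.
Commuter Stipend — status full-time ✗ (requires part-time) → not eligible.
Adoption Assistance — status full-time ✓; service 1901 days ≥ 18 months (≈540 days) ✓; rating 3 < 4 ✗ → not eligible.
Long-Term Disability — service 1901 days ≥ 6 months (≈180 days) ✓; rating 3 < 4 ✗ → not eligible.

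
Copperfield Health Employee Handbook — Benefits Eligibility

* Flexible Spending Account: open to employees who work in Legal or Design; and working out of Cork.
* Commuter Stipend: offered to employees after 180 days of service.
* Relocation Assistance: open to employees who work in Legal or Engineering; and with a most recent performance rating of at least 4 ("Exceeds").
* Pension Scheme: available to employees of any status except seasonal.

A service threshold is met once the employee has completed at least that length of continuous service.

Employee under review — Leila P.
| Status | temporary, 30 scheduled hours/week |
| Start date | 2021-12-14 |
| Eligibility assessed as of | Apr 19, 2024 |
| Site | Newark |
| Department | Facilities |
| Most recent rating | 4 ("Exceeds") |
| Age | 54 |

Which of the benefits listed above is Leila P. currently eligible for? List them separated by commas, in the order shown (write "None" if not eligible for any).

Service from 2021-12-14 to Apr 19, 2024: 857 days.
Flexible Spending Account — dept Facilities ✗ → not eligible.
Commuter Stipend — service 857 days ≥ 180 days ✓ → eligible.
Relocation Assistance — dept Facilities ✗ → not eligible.
Pension Scheme — status temporary ✓ (not excluded) → eligible.

Commuter Stipend, Pension Scheme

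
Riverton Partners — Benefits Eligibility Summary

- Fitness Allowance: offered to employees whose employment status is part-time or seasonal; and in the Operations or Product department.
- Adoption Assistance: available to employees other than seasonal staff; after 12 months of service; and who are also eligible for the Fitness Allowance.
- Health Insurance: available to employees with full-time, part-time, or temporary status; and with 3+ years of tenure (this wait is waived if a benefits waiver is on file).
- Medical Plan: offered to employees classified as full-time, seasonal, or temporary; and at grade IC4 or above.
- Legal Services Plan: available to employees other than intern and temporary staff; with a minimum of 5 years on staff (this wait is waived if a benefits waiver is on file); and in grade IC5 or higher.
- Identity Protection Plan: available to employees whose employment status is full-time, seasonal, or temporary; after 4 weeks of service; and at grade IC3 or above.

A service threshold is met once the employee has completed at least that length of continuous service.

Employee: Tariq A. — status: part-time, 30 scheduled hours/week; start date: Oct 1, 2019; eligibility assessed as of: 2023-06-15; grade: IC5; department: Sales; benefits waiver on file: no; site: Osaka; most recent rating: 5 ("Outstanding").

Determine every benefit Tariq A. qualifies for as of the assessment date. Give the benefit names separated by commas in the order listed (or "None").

Health Insurance

Service from Oct 1, 2019 to 2023-06-15: 1353 days.
Fitness Allowance — status part-time ✓; dept Sales ✗ → not eligible.
Adoption Assistance — status part-time ✓ (not excluded); service 1353 days ≥ 12 months (≈360 days) ✓; not eligible for Fitness Allowance ✗ → not eligible.
Health Insurance — status part-time ✓; no waiver, service 1353 days ≥ 3 years (≈1095 days) ✓ → eligible.
Medical Plan — status part-time ✗ (requires full-time, seasonal, or temporary) → not eligible.
Legal Services Plan — status part-time ✓ (not excluded); no waiver, service 1353 days < 5 years (≈1825 days) ✗ → not eligible.
Identity Protection Plan — status part-time ✗ (requires full-time, seasonal, or temporary) → not eligible.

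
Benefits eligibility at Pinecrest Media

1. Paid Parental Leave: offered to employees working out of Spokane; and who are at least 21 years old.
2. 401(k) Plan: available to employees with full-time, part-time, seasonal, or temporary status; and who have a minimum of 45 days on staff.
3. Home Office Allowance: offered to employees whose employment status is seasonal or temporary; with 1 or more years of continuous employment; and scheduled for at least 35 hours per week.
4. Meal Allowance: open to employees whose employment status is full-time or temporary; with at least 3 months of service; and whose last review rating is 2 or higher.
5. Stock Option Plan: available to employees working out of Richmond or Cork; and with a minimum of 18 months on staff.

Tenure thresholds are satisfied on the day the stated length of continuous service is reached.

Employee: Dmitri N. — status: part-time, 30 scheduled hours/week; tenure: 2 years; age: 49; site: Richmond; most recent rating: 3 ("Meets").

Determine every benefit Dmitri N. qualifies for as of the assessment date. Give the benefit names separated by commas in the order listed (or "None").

401(k) Plan, Stock Option Plan

Paid Parental Leave — site Richmond ✗ (not Spokane) → not eligible.
401(k) Plan — status part-time ✓; service 2 years ≥ 45 days ✓ → eligible.
Home Office Allowance — status part-time ✗ (requires seasonal or temporary) → not eligible.
Meal Allowance — status part-time ✗ (requires full-time or temporary) → not eligible.
Stock Option Plan — site Richmond ✓; service 2 years ≥ 18 months (≈540 days) ✓ → eligible.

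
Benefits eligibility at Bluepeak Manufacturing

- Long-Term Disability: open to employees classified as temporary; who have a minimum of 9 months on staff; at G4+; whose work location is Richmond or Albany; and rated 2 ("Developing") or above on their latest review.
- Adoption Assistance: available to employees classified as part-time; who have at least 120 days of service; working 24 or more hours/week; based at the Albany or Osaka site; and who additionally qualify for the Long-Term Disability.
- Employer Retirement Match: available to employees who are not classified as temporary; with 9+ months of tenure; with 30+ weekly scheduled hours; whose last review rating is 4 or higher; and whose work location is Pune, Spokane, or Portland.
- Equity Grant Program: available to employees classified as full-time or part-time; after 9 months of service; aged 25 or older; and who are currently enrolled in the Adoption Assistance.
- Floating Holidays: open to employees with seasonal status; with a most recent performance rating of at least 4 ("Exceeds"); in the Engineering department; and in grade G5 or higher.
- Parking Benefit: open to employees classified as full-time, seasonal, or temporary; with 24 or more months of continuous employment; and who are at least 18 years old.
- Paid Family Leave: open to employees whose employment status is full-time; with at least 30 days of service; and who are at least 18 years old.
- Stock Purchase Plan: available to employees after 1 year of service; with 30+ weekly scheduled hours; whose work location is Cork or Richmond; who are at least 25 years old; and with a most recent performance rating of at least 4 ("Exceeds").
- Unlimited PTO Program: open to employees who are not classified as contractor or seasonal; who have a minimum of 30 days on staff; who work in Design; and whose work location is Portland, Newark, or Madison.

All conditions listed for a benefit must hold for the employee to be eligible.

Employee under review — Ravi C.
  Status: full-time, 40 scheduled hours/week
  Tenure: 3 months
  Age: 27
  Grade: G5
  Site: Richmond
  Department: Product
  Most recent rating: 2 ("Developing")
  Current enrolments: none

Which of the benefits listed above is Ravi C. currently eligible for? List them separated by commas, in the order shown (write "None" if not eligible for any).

Long-Term Disability — status full-time ✗ (requires temporary) → not eligible.
Adoption Assistance — status full-time ✗ (requires part-time) → not eligible.
Employer Retirement Match — status full-time ✓ (not excluded); service 3 months < 9 months ✗ → not eligible.
Equity Grant Program — status full-time ✓; service 3 months < 9 months ✗ → not eligible.
Floating Holidays — status full-time ✗ (requires seasonal) → not eligible.
Parking Benefit — status full-time ✓; service 3 months < 24 months ✗ → not eligible.
Paid Family Leave — status full-time ✓; service 3 months ≥ 30 days ✓; age 27 ≥ 18 ✓ → eligible.
Stock Purchase Plan — service 3 months < 1 year (≈365 days) ✗ → not eligible.
Unlimited PTO Program — status full-time ✓ (not excluded); service 3 months ≥ 30 days ✓; dept Product ✗ → not eligible.

Paid Family Leave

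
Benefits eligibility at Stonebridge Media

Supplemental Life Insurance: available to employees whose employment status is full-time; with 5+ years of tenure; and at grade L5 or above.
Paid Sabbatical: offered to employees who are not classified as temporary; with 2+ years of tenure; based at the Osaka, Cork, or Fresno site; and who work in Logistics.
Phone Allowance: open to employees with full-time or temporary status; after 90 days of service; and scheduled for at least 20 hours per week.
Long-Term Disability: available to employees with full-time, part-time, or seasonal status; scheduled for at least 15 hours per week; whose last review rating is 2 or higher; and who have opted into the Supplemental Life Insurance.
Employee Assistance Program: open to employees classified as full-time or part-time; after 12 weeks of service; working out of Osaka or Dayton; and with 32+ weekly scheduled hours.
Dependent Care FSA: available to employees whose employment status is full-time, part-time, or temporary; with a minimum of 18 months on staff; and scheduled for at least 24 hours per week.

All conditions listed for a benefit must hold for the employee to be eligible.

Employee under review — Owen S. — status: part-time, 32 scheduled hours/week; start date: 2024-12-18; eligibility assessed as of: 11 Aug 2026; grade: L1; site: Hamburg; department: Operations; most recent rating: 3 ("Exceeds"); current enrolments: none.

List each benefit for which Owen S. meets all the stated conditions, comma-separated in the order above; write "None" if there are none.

Service from 2024-12-18 to 11 Aug 2026: 601 days.
Supplemental Life Insurance — status part-time ✗ (requires full-time) → not eligible.
Paid Sabbatical — status part-time ✓ (not excluded); service 601 days < 2 years (≈730 days) ✗ → not eligible.
Phone Allowance — status part-time ✗ (requires full-time or temporary) → not eligible.
Long-Term Disability — status part-time ✓; 32 hrs/wk ≥ 15 ✓; rating 3 ≥ 2 ✓; not enrolled in Supplemental Life Insurance ✗ → not eligible.
Employee Assistance Program — status part-time ✓; service 601 days ≥ 12 weeks (≈84 days) ✓; site Hamburg ✗ (not Osaka or Dayton) → not eligible.
Dependent Care FSA — status part-time ✓; service 601 days ≥ 18 months (≈540 days) ✓; 32 hrs/wk ≥ 24 ✓ → eligible.

Dependent Care FSA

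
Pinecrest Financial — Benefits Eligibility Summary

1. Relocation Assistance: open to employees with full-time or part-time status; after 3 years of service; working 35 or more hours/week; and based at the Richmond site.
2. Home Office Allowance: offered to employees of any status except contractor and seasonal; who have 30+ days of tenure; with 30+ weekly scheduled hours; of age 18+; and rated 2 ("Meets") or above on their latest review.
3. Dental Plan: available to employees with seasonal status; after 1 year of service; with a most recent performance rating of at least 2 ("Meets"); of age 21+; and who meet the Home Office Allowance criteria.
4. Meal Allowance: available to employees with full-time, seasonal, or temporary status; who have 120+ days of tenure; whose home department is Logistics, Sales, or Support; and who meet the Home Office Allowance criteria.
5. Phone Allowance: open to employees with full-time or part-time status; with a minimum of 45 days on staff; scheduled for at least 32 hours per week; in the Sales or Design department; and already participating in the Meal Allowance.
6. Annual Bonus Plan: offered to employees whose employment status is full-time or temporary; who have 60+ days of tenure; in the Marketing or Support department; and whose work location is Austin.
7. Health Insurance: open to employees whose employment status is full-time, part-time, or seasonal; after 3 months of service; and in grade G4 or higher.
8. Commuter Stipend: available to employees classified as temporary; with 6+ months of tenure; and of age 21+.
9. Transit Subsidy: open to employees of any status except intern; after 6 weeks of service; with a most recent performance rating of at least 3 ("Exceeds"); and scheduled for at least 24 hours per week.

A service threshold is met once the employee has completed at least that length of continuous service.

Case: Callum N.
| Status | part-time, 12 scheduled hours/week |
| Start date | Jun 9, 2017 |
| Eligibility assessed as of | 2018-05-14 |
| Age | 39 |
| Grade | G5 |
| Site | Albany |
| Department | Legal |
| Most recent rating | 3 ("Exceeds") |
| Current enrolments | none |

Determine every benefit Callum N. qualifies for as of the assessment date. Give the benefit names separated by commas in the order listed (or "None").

Health Insurance

Service from Jun 9, 2017 to 2018-05-14: 339 days.
Relocation Assistance — status part-time ✓; service 339 days < 3 years (≈1095 days) ✗ → not eligible.
Home Office Allowance — status part-time ✓ (not excluded); service 339 days ≥ 30 days ✓; 12 hrs/wk < 30 ✗ → not eligible.
Dental Plan — status part-time ✗ (requires seasonal) → not eligible.
Meal Allowance — status part-time ✗ (requires full-time, seasonal, or temporary) → not eligible.
Phone Allowance — status part-time ✓; service 339 days ≥ 45 days ✓; 12 hrs/wk < 32 ✗ → not eligible.
Annual Bonus Plan — status part-time ✗ (requires full-time or temporary) → not eligible.
Health Insurance — status part-time ✓; service 339 days ≥ 3 months (≈90 days) ✓; grade G5 ≥ G4 ✓ → eligible.
Commuter Stipend — status part-time ✗ (requires temporary) → not eligible.
Transit Subsidy — status part-time ✓ (not excluded); service 339 days ≥ 6 weeks (≈42 days) ✓; rating 3 ≥ 3 ✓; 12 hrs/wk < 24 ✗ → not eligible.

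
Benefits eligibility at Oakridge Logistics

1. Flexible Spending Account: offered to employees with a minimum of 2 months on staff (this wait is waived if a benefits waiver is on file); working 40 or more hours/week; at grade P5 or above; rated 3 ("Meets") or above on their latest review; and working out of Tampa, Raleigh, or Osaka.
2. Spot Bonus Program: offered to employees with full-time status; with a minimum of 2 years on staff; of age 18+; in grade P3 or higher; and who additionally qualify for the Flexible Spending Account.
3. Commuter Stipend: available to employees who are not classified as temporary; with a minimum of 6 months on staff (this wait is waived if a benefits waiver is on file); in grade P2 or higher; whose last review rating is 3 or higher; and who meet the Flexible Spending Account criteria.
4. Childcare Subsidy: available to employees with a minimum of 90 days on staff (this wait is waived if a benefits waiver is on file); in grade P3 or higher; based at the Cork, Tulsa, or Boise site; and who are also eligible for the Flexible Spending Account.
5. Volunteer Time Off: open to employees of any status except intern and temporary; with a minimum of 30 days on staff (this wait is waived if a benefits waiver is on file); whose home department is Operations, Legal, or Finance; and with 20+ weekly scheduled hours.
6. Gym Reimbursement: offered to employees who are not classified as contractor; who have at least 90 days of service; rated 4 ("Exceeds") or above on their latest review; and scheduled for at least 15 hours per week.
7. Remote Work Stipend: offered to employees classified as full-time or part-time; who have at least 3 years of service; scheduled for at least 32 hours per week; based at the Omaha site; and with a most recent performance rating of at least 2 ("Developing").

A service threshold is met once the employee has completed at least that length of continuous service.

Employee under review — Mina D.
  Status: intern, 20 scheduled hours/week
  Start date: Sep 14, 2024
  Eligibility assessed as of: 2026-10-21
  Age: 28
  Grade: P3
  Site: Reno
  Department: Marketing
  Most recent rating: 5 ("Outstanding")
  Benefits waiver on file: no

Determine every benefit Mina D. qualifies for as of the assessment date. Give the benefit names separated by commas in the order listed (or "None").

Service from Sep 14, 2024 to 2026-10-21: 767 days.
Flexible Spending Account — no waiver, service 767 days ≥ 2 months (≈60 days) ✓; 20 hrs/wk < 40 ✗ → not eligible.
Spot Bonus Program — status intern ✗ (requires full-time) → not eligible.
Commuter Stipend — status intern ✓ (not excluded); no waiver, service 767 days ≥ 6 months (≈180 days) ✓; grade P3 ≥ P2 ✓; rating 5 ≥ 3 ✓; not eligible for Flexible Spending Account ✗ → not eligible.
Childcare Subsidy — no waiver, service 767 days ≥ 90 days ✓; grade P3 ≥ P3 ✓; site Reno ✗ (not Cork, Tulsa, or Boise) → not eligible.
Volunteer Time Off — status intern ✗ (excluded) → not eligible.
Gym Reimbursement — status intern ✓ (not excluded); service 767 days ≥ 90 days ✓; rating 5 ≥ 4 ✓; 20 hrs/wk ≥ 15 ✓ → eligible.
Remote Work Stipend — status intern ✗ (requires full-time or part-time) → not eligible.

Gym Reimbursement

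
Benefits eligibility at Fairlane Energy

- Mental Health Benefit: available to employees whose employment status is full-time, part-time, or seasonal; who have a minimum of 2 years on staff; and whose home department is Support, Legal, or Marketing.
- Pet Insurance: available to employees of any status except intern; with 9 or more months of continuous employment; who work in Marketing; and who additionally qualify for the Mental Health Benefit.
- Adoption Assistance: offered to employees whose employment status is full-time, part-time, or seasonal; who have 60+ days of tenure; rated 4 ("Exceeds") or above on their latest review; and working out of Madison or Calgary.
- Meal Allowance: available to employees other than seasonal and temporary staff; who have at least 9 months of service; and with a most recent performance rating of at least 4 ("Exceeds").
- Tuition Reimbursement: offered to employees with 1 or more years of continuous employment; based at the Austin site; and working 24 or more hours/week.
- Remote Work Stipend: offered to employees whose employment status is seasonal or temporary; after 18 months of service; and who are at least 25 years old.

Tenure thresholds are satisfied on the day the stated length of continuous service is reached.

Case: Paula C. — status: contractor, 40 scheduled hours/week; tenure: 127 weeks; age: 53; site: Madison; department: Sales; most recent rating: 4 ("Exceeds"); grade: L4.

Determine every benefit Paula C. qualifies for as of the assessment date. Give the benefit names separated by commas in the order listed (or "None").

Meal Allowance

Mental Health Benefit — status contractor ✗ (requires full-time, part-time, or seasonal) → not eligible.
Pet Insurance — status contractor ✓ (not excluded); service 127 weeks ≥ 9 months (≈270 days) ✓; dept Sales ✗ → not eligible.
Adoption Assistance — status contractor ✗ (requires full-time, part-time, or seasonal) → not eligible.
Meal Allowance — status contractor ✓ (not excluded); service 127 weeks ≥ 9 months (≈270 days) ✓; rating 4 ≥ 4 ✓ → eligible.
Tuition Reimbursement — service 127 weeks ≥ 1 year (≈365 days) ✓; site Madison ✗ (not Austin) → not eligible.
Remote Work Stipend — status contractor ✗ (requires seasonal or temporary) → not eligible.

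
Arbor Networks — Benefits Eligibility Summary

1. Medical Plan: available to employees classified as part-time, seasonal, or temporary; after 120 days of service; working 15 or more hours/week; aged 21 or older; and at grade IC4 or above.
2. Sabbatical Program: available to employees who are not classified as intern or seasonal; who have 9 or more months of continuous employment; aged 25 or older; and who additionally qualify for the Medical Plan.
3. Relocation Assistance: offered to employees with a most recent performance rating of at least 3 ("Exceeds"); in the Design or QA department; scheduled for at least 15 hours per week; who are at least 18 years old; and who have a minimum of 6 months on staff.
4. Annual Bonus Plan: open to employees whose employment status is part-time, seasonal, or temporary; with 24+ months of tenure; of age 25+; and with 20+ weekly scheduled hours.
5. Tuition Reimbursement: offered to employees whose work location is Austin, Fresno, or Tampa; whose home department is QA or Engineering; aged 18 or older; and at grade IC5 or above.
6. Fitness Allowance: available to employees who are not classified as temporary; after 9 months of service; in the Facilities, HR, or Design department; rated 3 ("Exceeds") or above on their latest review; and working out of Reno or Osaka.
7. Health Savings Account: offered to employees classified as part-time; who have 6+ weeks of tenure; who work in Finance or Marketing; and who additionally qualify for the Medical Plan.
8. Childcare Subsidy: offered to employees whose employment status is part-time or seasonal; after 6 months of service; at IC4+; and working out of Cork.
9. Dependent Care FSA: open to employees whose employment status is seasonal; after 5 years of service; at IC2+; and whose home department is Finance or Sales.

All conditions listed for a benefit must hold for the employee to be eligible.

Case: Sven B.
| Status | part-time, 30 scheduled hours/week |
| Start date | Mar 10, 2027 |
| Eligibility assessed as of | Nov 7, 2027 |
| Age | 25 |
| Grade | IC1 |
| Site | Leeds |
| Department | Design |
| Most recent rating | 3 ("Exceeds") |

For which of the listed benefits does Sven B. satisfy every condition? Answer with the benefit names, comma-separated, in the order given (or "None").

Service from Mar 10, 2027 to Nov 7, 2027: 242 days.
Medical Plan — status part-time ✓; service 242 days ≥ 120 days ✓; 30 hrs/wk ≥ 15 ✓; age 25 ≥ 21 ✓; grade IC1 < IC4 ✗ → not eligible.
Sabbatical Program — status part-time ✓ (not excluded); service 242 days < 9 months (≈270 days) ✗ → not eligible.
Relocation Assistance — rating 3 ≥ 3 ✓; dept Design ✓; 30 hrs/wk ≥ 15 ✓; age 25 ≥ 18 ✓; service 242 days ≥ 6 months (≈180 days) ✓ → eligible.
Annual Bonus Plan — status part-time ✓; service 242 days < 24 months (≈720 days) ✗ → not eligible.
Tuition Reimbursement — site Leeds ✗ (not Austin, Fresno, or Tampa) → not eligible.
Fitness Allowance — status part-time ✓ (not excluded); service 242 days < 9 months (≈270 days) ✗ → not eligible.
Health Savings Account — status part-time ✓; service 242 days ≥ 6 weeks (≈42 days) ✓; dept Design ✗ → not eligible.
Childcare Subsidy — status part-time ✓; service 242 days ≥ 6 months (≈180 days) ✓; grade IC1 < IC4 ✗ → not eligible.
Dependent Care FSA — status part-time ✗ (requires seasonal) → not eligible.

Relocation Assistance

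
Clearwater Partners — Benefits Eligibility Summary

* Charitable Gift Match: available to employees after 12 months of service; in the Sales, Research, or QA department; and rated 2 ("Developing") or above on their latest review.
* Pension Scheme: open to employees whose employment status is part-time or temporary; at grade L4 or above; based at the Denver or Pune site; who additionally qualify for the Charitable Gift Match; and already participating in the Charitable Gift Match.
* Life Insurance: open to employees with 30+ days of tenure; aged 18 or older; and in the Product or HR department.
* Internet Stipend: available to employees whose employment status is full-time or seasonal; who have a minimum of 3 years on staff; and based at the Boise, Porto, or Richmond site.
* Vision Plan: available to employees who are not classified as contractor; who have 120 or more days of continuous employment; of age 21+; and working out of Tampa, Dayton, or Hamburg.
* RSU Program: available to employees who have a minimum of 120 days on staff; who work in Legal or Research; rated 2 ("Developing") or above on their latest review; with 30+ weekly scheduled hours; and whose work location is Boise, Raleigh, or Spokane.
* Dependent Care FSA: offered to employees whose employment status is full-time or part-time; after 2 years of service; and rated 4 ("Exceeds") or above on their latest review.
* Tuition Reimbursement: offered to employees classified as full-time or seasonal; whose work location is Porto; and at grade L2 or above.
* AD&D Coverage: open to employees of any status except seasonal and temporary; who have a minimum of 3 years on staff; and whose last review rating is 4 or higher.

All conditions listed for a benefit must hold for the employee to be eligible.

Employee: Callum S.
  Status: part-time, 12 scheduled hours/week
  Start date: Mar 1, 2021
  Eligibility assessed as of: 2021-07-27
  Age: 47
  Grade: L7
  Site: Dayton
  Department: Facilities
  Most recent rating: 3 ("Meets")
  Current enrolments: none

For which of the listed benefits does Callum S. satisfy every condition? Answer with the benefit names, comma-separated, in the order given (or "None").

Service from Mar 1, 2021 to 2021-07-27: 148 days.
Charitable Gift Match — service 148 days < 12 months (≈360 days) ✗ → not eligible.
Pension Scheme — status part-time ✓; grade L7 ≥ L4 ✓; site Dayton ✗ (not Denver or Pune) → not eligible.
Life Insurance — service 148 days ≥ 30 days ✓; age 47 ≥ 18 ✓; dept Facilities ✗ → not eligible.
Internet Stipend — status part-time ✗ (requires full-time or seasonal) → not eligible.
Vision Plan — status part-time ✓ (not excluded); service 148 days ≥ 120 days ✓; age 47 ≥ 21 ✓; site Dayton ✓ → eligible.
RSU Program — service 148 days ≥ 120 days ✓; dept Facilities ✗ → not eligible.
Dependent Care FSA — status part-time ✓; service 148 days < 2 years (≈730 days) ✗ → not eligible.
Tuition Reimbursement — status part-time ✗ (requires full-time or seasonal) → not eligible.
AD&D Coverage — status part-time ✓ (not excluded); service 148 days < 3 years (≈1095 days) ✗ → not eligible.

Vision Plan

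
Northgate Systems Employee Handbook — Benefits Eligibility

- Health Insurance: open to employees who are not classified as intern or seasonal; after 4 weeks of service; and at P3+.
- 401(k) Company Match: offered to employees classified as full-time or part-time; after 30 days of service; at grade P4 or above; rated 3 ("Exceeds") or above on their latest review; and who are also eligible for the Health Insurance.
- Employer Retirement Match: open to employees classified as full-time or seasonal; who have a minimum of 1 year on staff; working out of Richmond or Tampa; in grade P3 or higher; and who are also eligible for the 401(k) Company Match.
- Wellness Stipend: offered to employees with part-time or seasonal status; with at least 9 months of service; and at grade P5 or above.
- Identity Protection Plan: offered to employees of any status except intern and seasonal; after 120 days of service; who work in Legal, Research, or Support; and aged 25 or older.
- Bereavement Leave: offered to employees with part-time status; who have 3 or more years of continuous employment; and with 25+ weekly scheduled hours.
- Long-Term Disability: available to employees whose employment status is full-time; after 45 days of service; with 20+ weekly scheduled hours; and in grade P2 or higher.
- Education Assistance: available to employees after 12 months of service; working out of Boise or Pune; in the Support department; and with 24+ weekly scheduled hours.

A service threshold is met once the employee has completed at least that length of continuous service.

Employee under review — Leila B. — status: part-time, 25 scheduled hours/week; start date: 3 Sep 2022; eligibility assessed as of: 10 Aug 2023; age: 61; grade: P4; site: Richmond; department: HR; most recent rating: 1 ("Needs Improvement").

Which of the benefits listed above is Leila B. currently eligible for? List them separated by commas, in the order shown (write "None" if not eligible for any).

Service from 3 Sep 2022 to 10 Aug 2023: 341 days.
Health Insurance — status part-time ✓ (not excluded); service 341 days ≥ 4 weeks (≈28 days) ✓; grade P4 ≥ P3 ✓ → eligible.
401(k) Company Match — status part-time ✓; service 341 days ≥ 30 days ✓; grade P4 ≥ P4 ✓; rating 1 < 3 ✗ → not eligible.
Employer Retirement Match — status part-time ✗ (requires full-time or seasonal) → not eligible.
Wellness Stipend — status part-time ✓; service 341 days ≥ 9 months (≈270 days) ✓; grade P4 < P5 ✗ → not eligible.
Identity Protection Plan — status part-time ✓ (not excluded); service 341 days ≥ 120 days ✓; dept HR ✗ → not eligible.
Bereavement Leave — status part-time ✓; service 341 days < 3 years (≈1095 days) ✗ → not eligible.
Long-Term Disability — status part-time ✗ (requires full-time) → not eligible.
Education Assistance — service 341 days < 12 months (≈360 days) ✗ → not eligible.

Health Insurance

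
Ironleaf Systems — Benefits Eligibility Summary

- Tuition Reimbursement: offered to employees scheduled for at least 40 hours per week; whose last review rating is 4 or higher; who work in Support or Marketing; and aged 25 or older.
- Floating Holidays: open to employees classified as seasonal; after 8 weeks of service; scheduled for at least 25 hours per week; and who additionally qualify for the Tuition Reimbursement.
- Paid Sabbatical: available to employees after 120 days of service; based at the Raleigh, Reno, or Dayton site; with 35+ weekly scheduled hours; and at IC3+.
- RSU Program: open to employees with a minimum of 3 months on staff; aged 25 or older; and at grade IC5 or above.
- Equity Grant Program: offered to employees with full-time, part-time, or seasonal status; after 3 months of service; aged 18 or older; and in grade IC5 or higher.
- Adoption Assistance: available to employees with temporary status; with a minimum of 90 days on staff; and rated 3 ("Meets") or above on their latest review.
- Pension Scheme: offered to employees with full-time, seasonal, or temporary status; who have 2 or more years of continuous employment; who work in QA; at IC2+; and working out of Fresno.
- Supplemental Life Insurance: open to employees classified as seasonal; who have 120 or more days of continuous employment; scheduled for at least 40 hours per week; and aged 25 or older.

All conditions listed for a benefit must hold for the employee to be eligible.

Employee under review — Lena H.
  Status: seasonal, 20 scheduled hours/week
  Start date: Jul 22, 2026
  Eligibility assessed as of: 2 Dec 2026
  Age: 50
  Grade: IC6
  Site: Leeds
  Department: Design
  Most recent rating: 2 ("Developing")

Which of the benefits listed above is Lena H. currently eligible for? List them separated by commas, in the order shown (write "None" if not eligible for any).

RSU Program, Equity Grant Program

Service from Jul 22, 2026 to 2 Dec 2026: 133 days.
Tuition Reimbursement — 20 hrs/wk < 40 ✗ → not eligible.
Floating Holidays — status seasonal ✓; service 133 days ≥ 8 weeks (≈56 days) ✓; 20 hrs/wk < 25 ✗ → not eligible.
Paid Sabbatical — service 133 days ≥ 120 days ✓; site Leeds ✗ (not Raleigh, Reno, or Dayton) → not eligible.
RSU Program — service 133 days ≥ 3 months (≈90 days) ✓; age 50 ≥ 25 ✓; grade IC6 ≥ IC5 ✓ → eligible.
Equity Grant Program — status seasonal ✓; service 133 days ≥ 3 months (≈90 days) ✓; age 50 ≥ 18 ✓; grade IC6 ≥ IC5 ✓ → eligible.
Adoption Assistance — status seasonal ✗ (requires temporary) → not eligible.
Pension Scheme — status seasonal ✓; service 133 days < 2 years (≈730 days) ✗ → not eligible.
Supplemental Life Insurance — status seasonal ✓; service 133 days ≥ 120 days ✓; 20 hrs/wk < 40 ✗ → not eligible.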